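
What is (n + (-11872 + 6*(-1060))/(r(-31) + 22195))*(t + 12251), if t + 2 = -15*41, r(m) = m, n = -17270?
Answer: -371115401384/1847 ≈ -2.0093e+8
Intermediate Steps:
t = -617 (t = -2 - 15*41 = -2 - 615 = -617)
(n + (-11872 + 6*(-1060))/(r(-31) + 22195))*(t + 12251) = (-17270 + (-11872 + 6*(-1060))/(-31 + 22195))*(-617 + 12251) = (-17270 + (-11872 - 6360)/22164)*11634 = (-17270 - 18232*1/22164)*11634 = (-17270 - 4558/5541)*11634 = -95697628/5541*11634 = -371115401384/1847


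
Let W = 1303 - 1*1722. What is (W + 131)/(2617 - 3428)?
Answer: 288/811 ≈ 0.35512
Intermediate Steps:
W = -419 (W = 1303 - 1722 = -419)
(W + 131)/(2617 - 3428) = (-419 + 131)/(2617 - 3428) = -288/(-811) = -288*(-1/811) = 288/811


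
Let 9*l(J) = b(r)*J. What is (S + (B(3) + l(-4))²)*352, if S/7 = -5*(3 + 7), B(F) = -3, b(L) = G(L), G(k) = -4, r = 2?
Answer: -9936608/81 ≈ -1.2267e+5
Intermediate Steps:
b(L) = -4
l(J) = -4*J/9 (l(J) = (-4*J)/9 = -4*J/9)
S = -350 (S = 7*(-5*(3 + 7)) = 7*(-5*10) = 7*(-50) = -350)
(S + (B(3) + l(-4))²)*352 = (-350 + (-3 - 4/9*(-4))²)*352 = (-350 + (-3 + 16/9)²)*352 = (-350 + (-11/9)²)*352 = (-350 + 121/81)*352 = -28229/81*352 = -9936608/81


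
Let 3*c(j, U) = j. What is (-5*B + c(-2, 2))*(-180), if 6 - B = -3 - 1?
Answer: 9120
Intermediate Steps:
B = 10 (B = 6 - (-3 - 1) = 6 - 1*(-4) = 6 + 4 = 10)
c(j, U) = j/3
(-5*B + c(-2, 2))*(-180) = (-5*10 + (⅓)*(-2))*(-180) = (-50 - ⅔)*(-180) = -152/3*(-180) = 9120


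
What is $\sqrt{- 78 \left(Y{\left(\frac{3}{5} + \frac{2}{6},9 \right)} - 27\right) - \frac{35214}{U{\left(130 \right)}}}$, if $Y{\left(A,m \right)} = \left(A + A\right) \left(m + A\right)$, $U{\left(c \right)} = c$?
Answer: $\frac{\sqrt{14785251}}{195} \approx 19.719$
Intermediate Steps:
$Y{\left(A,m \right)} = 2 A \left(A + m\right)$
$\sqrt{- 78 \left(Y{\left(\frac{3}{5} + \frac{2}{6},9 \right)} - 27\right) - \frac{35214}{U{\left(130 \right)}}} = \sqrt{- 78 \left(2 \left(\frac{3}{5} + \frac{2}{6}\right) \left(\left(\frac{3}{5} + \frac{2}{6}\right) + 9\right) - 27\right) - \frac{35214}{130}} = \sqrt{- 78 \left(2 \left(3 \cdot \frac{1}{5} + 2 \cdot \frac{1}{6}\right) \left(\left(3 \cdot \frac{1}{5} + 2 \cdot \frac{1}{6}\right) + 9\right) - 27\right) - \frac{17607}{65}} = \sqrt{- 78 \left(2 \left(\frac{3}{5} + \frac{1}{3}\right) \left(\left(\frac{3}{5} + \frac{1}{3}\right) + 9\right) - 27\right) - \frac{17607}{65}} = \sqrt{- 78 \left(2 \cdot \frac{14}{15} \left(\frac{14}{15} + 9\right) - 27\right) - \frac{17607}{65}} = \sqrt{- 78 \left(2 \cdot \frac{14}{15} \cdot \frac{149}{15} - 27\right) - \frac{17607}{65}} = \sqrt{- 78 \left(\frac{4172}{225} - 27\right) - \frac{17607}{65}} = \sqrt{\left(-78\right) \left(- \frac{1903}{225}\right) - \frac{17607}{65}} = \sqrt{\frac{49478}{75} - \frac{17607}{65}} = \sqrt{\frac{379109}{975}} = \frac{\sqrt{14785251}}{195}$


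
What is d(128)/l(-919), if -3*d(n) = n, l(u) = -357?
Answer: 128/1071 ≈ 0.11951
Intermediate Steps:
d(n) = -n/3
d(128)/l(-919) = -1/3*128/(-357) = -128/3*(-1/357) = 128/1071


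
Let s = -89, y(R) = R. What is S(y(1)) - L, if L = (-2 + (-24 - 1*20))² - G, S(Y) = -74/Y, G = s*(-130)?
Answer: 9380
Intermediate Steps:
G = 11570 (G = -89*(-130) = 11570)
L = -9454 (L = (-2 + (-24 - 1*20))² - 1*11570 = (-2 + (-24 - 20))² - 11570 = (-2 - 44)² - 11570 = (-46)² - 11570 = 2116 - 11570 = -9454)
S(y(1)) - L = -74/1 - 1*(-9454) = -74*1 + 9454 = -74 + 9454 = 9380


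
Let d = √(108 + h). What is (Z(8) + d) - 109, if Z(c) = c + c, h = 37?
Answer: -93 + √145 ≈ -80.958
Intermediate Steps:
Z(c) = 2*c
d = √145 (d = √(108 + 37) = √145 ≈ 12.042)
(Z(8) + d) - 109 = (2*8 + √145) - 109 = (16 + √145) - 109 = -93 + √145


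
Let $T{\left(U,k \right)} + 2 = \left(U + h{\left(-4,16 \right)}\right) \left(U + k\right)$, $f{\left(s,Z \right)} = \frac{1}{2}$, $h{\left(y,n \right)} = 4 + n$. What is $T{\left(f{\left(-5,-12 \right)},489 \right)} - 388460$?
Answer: $- \frac{1513709}{4} \approx -3.7843 \cdot 10^{5}$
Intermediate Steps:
$f{\left(s,Z \right)} = \frac{1}{2}$
$T{\left(U,k \right)} = -2 + \left(20 + U\right) \left(U + k\right)$ ($T{\left(U,k \right)} = -2 + \left(U + \left(4 + 16\right)\right) \left(U + k\right) = -2 + \left(U + 20\right) \left(U + k\right) = -2 + \left(20 + U\right) \left(U + k\right)$)
$T{\left(f{\left(-5,-12 \right)},489 \right)} - 388460 = \left(-2 + \left(\frac{1}{2}\right)^{2} + 20 \cdot \frac{1}{2} + 20 \cdot 489 + \frac{1}{2} \cdot 489\right) - 388460 = \left(-2 + \frac{1}{4} + 10 + 9780 + \frac{489}{2}\right) - 388460 = \frac{40131}{4} - 388460 = - \frac{1513709}{4}$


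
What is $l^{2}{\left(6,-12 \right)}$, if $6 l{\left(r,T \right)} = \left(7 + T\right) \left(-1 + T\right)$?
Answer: $\frac{4225}{36} \approx 117.36$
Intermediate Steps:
$l{\left(r,T \right)} = \frac{\left(-1 + T\right) \left(7 + T\right)}{6}$ ($l{\left(r,T \right)} = \frac{\left(7 + T\right) \left(-1 + T\right)}{6} = \frac{\left(-1 + T\right) \left(7 + T\right)}{6}$)
$l^{2}{\left(6,-12 \right)} = \left(- \frac{7}{6} - 12 + \frac{\left(-12\right)^{2}}{6}\right)^{2} = \left(- \frac{7}{6} - 12 + \frac{1}{6} \cdot 144\right)^{2} = \left(- \frac{7}{6} - 12 + 24\right)^{2} = \left(\frac{65}{6}\right)^{2} = \frac{4225}{36}$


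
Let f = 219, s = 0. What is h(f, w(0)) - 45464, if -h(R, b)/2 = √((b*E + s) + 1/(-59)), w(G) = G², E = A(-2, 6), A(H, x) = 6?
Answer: -45464 - 2*I*√59/59 ≈ -45464.0 - 0.26038*I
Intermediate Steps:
E = 6
h(R, b) = -2*√(-1/59 + 6*b) (h(R, b) = -2*√((b*6 + 0) + 1/(-59)) = -2*√((6*b + 0) - 1/59) = -2*√(6*b - 1/59) = -2*√(-1/59 + 6*b))
h(f, w(0)) - 45464 = -2*√(-59 + 20886*0²)/59 - 45464 = -2*√(-59 + 20886*0)/59 - 45464 = -2*√(-59 + 0)/59 - 45464 = -2*I*√59/59 - 45464 = -45464 - 2*I*√59/59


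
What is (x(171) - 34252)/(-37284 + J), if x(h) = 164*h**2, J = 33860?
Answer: -595159/428 ≈ -1390.6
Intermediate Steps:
(x(171) - 34252)/(-37284 + J) = (164*171**2 - 34252)/(-37284 + 33860) = (164*29241 - 34252)/(-3424) = (4795524 - 34252)*(-1/3424) = 4761272*(-1/3424) = -595159/428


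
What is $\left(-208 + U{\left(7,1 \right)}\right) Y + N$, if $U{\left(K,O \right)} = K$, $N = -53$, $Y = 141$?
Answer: $-28394$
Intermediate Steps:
$\left(-208 + U{\left(7,1 \right)}\right) Y + N = \left(-208 + 7\right) 141 - 53 = \left(-201\right) 141 - 53 = -28341 - 53 = -28394$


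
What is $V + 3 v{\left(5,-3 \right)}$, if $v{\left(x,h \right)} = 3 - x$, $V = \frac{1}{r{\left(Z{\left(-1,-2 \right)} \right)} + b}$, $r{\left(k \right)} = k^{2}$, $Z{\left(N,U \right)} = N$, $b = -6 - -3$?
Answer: $- \frac{13}{2} \approx -6.5$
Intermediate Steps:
$b = -3$ ($b = -6 + 3 = -3$)
$V = - \frac{1}{2}$ ($V = \frac{1}{\left(-1\right)^{2} - 3} = \frac{1}{1 - 3} = \frac{1}{-2} = - \frac{1}{2} \approx -0.5$)
$V + 3 v{\left(5,-3 \right)} = - \frac{1}{2} + 3 \left(3 - 5\right) = - \frac{1}{2} + 3 \left(-2\right) = - \frac{1}{2} - 6 = - \frac{13}{2}$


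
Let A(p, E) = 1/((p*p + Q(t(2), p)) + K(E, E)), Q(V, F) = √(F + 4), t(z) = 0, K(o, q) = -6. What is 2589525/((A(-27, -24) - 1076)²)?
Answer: 5179050*(-261353*I + 723*√23)/(-605174905961*I + 1674141944*√23) ≈ 2.2366 - 3.8148e-8*I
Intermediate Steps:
Q(V, F) = √(4 + F)
A(p, E) = 1/(-6 + p² + √(4 + p)) (A(p, E) = 1/((p*p + √(4 + p)) - 6) = 1/((p² + √(4 + p)) - 6) = 1/(-6 + p² + √(4 + p)))
2589525/((A(-27, -24) - 1076)²) = 2589525/((1/(-6 + (-27)² + √(4 - 27)) - 1076)²) = 2589525/((1/(-6 + 729 + √(-23)) - 1076)²) = 2589525/((1/(-6 + 729 + I*√23) - 1076)²) = 2589525/((1/(723 + I*√23) - 1076)²) = 2589525/((-1076 + 1/(723 + I*√23))²) = 2589525/(-1076 + 1/(723 + I*√23))²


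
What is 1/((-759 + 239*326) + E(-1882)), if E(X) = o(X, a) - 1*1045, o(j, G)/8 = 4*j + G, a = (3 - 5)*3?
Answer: 1/15838 ≈ 6.3139e-5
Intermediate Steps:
a = -6 (a = -2*3 = -6)
o(j, G) = 8*G + 32*j (o(j, G) = 8*(4*j + G) = 8*(G + 4*j) = 8*G + 32*j)
E(X) = -1093 + 32*X (E(X) = (8*(-6) + 32*X) - 1*1045 = (-48 + 32*X) - 1045 = -1093 + 32*X)
1/((-759 + 239*326) + E(-1882)) = 1/((-759 + 239*326) + (-1093 + 32*(-1882))) = 1/((-759 + 77914) + (-1093 - 60224)) = 1/(77155 - 61317) = 1/15838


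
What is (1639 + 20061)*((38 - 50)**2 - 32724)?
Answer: -706986000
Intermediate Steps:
(1639 + 20061)*((38 - 50)**2 - 32724) = 21700*((-12)**2 - 32724) = 21700*(144 - 32724) = 21700*(-32580) = -706986000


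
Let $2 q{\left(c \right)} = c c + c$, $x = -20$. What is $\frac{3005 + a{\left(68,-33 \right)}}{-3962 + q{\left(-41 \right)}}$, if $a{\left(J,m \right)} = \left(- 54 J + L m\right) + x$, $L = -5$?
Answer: $\frac{261}{1571} \approx 0.16614$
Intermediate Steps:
$q{\left(c \right)} = \frac{c}{2} + \frac{c^{2}}{2}$ ($q{\left(c \right)} = \frac{c c + c}{2} = \frac{c^{2} + c}{2} = \frac{c + c^{2}}{2} = \frac{c}{2} + \frac{c^{2}}{2}$)
$a{\left(J,m \right)} = -20 - 54 J - 5 m$ ($a{\left(J,m \right)} = \left(- 54 J - 5 m\right) - 20 = -20 - 54 J - 5 m$)
$\frac{3005 + a{\left(68,-33 \right)}}{-3962 + q{\left(-41 \right)}} = \frac{3005 - 3527}{-3962 + \frac{1}{2} \left(-41\right) \left(1 - 41\right)} = \frac{3005 - 3527}{-3962 + \frac{1}{2} \left(-41\right) \left(-40\right)} = \frac{3005 - 3527}{-3962 + 820} = - \frac{522}{-3142} = \left(-522\right) \left(- \frac{1}{3142}\right) = \frac{261}{1571}$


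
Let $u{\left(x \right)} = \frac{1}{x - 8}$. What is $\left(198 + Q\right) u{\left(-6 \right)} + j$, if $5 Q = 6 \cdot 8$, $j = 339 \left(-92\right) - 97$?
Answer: $- \frac{1095494}{35} \approx -31300.0$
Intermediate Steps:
$u{\left(x \right)} = \frac{1}{-8 + x}$
$j = -31285$ ($j = -31188 - 97 = -31285$)
$Q = \frac{48}{5}$ ($Q = \frac{6 \cdot 8}{5} = \frac{1}{5} \cdot 48 = \frac{48}{5} \approx 9.6$)
$\left(198 + Q\right) u{\left(-6 \right)} + j = \frac{198 + \frac{48}{5}}{-8 - 6} - 31285 = \frac{1038}{5 \left(-14\right)} - 31285 = \frac{1038}{5} \left(- \frac{1}{14}\right) - 31285 = - \frac{519}{35} - 31285 = - \frac{1095494}{35}$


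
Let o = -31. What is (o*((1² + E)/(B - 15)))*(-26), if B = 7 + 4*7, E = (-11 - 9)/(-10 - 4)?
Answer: 6851/70 ≈ 97.871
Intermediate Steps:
E = 10/7 (E = -20/(-14) = -20*(-1/14) = 10/7 ≈ 1.4286)
B = 35 (B = 7 + 28 = 35)
(o*((1² + E)/(B - 15)))*(-26) = -31*(1² + 10/7)/(35 - 15)*(-26) = -31*(1 + 10/7)/20*(-26) = -527/(7*20)*(-26) = -31*17/140*(-26) = -527/140*(-26) = 6851/70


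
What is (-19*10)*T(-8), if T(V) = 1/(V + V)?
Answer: 95/8 ≈ 11.875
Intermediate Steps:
T(V) = 1/(2*V)
(-19*10)*T(-8) = (-19*10)*((1/2)/(-8)) = -95*(-1)/8 = -190*(-1/16) = 95/8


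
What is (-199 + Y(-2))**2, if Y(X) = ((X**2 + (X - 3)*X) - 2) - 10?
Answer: 38809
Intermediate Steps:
Y(X) = -12 + X**2 + X*(-3 + X) (Y(X) = ((X**2 + (-3 + X)*X) - 2) - 10 = ((X**2 + X*(-3 + X)) - 2) - 10 = (-2 + X**2 + X*(-3 + X)) - 10 = -12 + X**2 + X*(-3 + X))
(-199 + Y(-2))**2 = (-199 + (-12 - 3*(-2) + 2*(-2)**2))**2 = (-199 + (-12 + 6 + 2*4))**2 = (-199 + (-12 + 6 + 8))**2 = (-199 + 2)**2 = (-197)**2 = 38809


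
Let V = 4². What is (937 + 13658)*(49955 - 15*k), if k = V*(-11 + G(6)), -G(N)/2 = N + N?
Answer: 851691225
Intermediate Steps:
V = 16
G(N) = -4*N (G(N) = -2*(N + N) = -4*N)
k = -560 (k = 16*(-11 - 4*6) = 16*(-11 - 24) = 16*(-35) = -560)
(937 + 13658)*(49955 - 15*k) = (937 + 13658)*(49955 - 15*(-560)) = 14595*(49955 + 8400) = 14595*58355 = 851691225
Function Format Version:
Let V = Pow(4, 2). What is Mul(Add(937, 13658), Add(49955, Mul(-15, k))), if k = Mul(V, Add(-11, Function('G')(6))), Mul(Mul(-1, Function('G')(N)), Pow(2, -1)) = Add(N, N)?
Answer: 851691225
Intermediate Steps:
V = 16
Function('G')(N) = Mul(-4, N) (Function('G')(N) = Mul(-2, Add(N, N)) = Mul(-2, Mul(2, N)) = Mul(-4, N))
k = -560 (k = Mul(16, Add(-11, Mul(-4, 6))) = Mul(16, Add(-11, -24)) = Mul(16, -35) = -560)
Mul(Add(937, 13658), Add(49955, Mul(-15, k))) = Mul(Add(937, 13658), Add(49955, Mul(-15, -560))) = Mul(14595, Add(49955, 8400)) = Mul(14595, 58355) = 851691225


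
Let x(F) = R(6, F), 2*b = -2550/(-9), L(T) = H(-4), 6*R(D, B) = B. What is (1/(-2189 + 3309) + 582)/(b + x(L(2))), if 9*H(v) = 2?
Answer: 17599707/4285120 ≈ 4.1072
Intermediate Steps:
R(D, B) = B/6
H(v) = 2/9 (H(v) = (1/9)*2 = 2/9)
L(T) = 2/9
b = 425/3 (b = (-2550/(-9))/2 = (-2550*(-1/9))/2 = (1/2)*(850/3) = 425/3 ≈ 141.67)
x(F) = F/6
(1/(-2189 + 3309) + 582)/(b + x(L(2))) = (1/(-2189 + 3309) + 582)/(425/3 + (1/6)*(2/9)) = (1/1120 + 582)/(425/3 + 1/27) = (1/1120 + 582)/(3826/27) = (651841/1120)*(27/3826) = 17599707/4285120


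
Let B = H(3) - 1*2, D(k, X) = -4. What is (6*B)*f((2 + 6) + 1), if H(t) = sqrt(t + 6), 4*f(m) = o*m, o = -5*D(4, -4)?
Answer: 270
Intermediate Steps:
o = 20 (o = -5*(-4) = 20)
f(m) = 5*m (f(m) = (20*m)/4 = 5*m)
H(t) = sqrt(6 + t)
B = 1 (B = sqrt(6 + 3) - 1*2 = sqrt(9) - 2 = 3 - 2 = 1)
(6*B)*f((2 + 6) + 1) = (6*1)*(5*((2 + 6) + 1)) = 6*(5*(8 + 1)) = 6*(5*9) = 6*45 = 270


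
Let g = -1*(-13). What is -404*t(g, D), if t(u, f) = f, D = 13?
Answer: -5252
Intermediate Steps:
g = 13
-404*t(g, D) = -404*13 = -5252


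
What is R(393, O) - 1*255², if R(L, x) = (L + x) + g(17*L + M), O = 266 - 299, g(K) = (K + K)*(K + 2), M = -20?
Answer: 88699821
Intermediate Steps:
g(K) = 2*K*(2 + K) (g(K) = (2*K)*(2 + K) = 2*K*(2 + K))
O = -33
R(L, x) = L + x + 2*(-20 + 17*L)*(-18 + 17*L) (R(L, x) = (L + x) + 2*(17*L - 20)*(2 + (17*L - 20)) = (L + x) + 2*(-20 + 17*L)*(2 + (-20 + 17*L)) = (L + x) + 2*(-20 + 17*L)*(-18 + 17*L) = L + x + 2*(-20 + 17*L)*(-18 + 17*L))
R(393, O) - 1*255² = (720 - 33 - 1291*393 + 578*393²) - 1*255² = (720 - 33 - 507363 + 578*154449) - 1*65025 = (720 - 33 - 507363 + 89271522) - 65025 = 88764846 - 65025 = 88699821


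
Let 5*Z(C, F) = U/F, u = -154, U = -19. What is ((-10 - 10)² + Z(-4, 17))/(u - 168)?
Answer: -33981/27370 ≈ -1.2415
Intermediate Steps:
Z(C, F) = -19/(5*F) (Z(C, F) = (-19/F)/5 = -19/(5*F))
((-10 - 10)² + Z(-4, 17))/(u - 168) = ((-10 - 10)² - 19/5/17)/(-154 - 168) = ((-20)² - 19/5*1/17)/(-322) = (400 - 19/85)*(-1/322) = (33981/85)*(-1/322) = -33981/27370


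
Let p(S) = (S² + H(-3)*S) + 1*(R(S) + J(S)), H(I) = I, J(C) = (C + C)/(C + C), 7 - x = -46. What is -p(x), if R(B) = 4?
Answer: -2655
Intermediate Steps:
x = 53 (x = 7 - 1*(-46) = 7 + 46 = 53)
J(C) = 1 (J(C) = (2*C)/((2*C)) = (2*C)*(1/(2*C)) = 1)
p(S) = 5 + S² - 3*S (p(S) = (S² - 3*S) + 1*(4 + 1) = (S² - 3*S) + 1*5 = (S² - 3*S) + 5 = 5 + S² - 3*S)
-p(x) = -(5 + 53² - 3*53) = -(5 + 2809 - 159) = -1*2655 = -2655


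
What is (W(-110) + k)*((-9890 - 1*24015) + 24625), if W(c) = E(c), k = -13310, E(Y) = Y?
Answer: 124537600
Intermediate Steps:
W(c) = c
(W(-110) + k)*((-9890 - 1*24015) + 24625) = (-110 - 13310)*((-9890 - 1*24015) + 24625) = -13420*((-9890 - 24015) + 24625) = -13420*(-33905 + 24625) = -13420*(-9280) = 124537600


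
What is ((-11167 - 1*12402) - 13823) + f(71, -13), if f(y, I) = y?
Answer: -37321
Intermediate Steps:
((-11167 - 1*12402) - 13823) + f(71, -13) = ((-11167 - 1*12402) - 13823) + 71 = ((-11167 - 12402) - 13823) + 71 = (-23569 - 13823) + 71 = -37392 + 71 = -37321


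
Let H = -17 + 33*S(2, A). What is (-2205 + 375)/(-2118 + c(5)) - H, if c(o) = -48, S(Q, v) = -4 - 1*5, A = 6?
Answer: 113659/361 ≈ 314.84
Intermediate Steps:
S(Q, v) = -9 (S(Q, v) = -4 - 5 = -9)
H = -314 (H = -17 + 33*(-9) = -17 - 297 = -314)
(-2205 + 375)/(-2118 + c(5)) - H = (-2205 + 375)/(-2118 - 48) - 1*(-314) = -1830/(-2166) + 314 = -1830*(-1/2166) + 314 = 305/361 + 314 = 113659/361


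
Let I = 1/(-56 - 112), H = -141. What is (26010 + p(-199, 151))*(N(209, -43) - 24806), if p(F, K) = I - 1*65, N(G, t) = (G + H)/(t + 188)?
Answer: -2612932181453/4060 ≈ -6.4358e+8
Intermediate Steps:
N(G, t) = (-141 + G)/(188 + t) (N(G, t) = (G - 141)/(t + 188) = (-141 + G)/(188 + t))
I = -1/168 (I = 1/(-168) = -1/168 ≈ -0.0059524)
p(F, K) = -10921/168 (p(F, K) = -1/168 - 1*65 = -1/168 - 65 = -10921/168)
(26010 + p(-199, 151))*(N(209, -43) - 24806) = (26010 - 10921/168)*((-141 + 209)/(188 - 43) - 24806) = 4358759*(68/145 - 24806)/168 = (4358759/168)*(-3596802/145) = -2612932181453/4060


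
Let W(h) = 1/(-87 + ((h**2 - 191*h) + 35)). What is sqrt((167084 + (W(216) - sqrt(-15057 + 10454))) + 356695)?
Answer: sqrt(3745164414341 - 7150276*I*sqrt(4603))/2674 ≈ 723.73 - 0.046872*I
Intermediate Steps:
W(h) = 1/(-52 + h**2 - 191*h) (W(h) = 1/(-87 + (35 + h**2 - 191*h)) = 1/(-52 + h**2 - 191*h))
sqrt((167084 + (W(216) - sqrt(-15057 + 10454))) + 356695) = sqrt((167084 + (1/(-52 + 216**2 - 191*216) - sqrt(-15057 + 10454))) + 356695) = sqrt((167084 + (1/(-52 + 46656 - 41256) - sqrt(-4603))) + 356695) = sqrt((167084 + (1/5348 - I*sqrt(4603))) + 356695) = sqrt((893565233/5348 - I*sqrt(4603)) + 356695) = sqrt(2801170093/5348 - I*sqrt(4603))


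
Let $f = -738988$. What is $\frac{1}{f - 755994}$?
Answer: $- \frac{1}{1494982} \approx -6.689 \cdot 10^{-7}$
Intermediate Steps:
$\frac{1}{f - 755994} = \frac{1}{-738988 - 755994} = \frac{1}{-1494982} = - \frac{1}{1494982}$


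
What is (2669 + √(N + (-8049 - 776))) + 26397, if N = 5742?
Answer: 29066 + I*√3083 ≈ 29066.0 + 55.525*I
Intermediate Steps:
(2669 + √(N + (-8049 - 776))) + 26397 = (2669 + √(5742 + (-8049 - 776))) + 26397 = (2669 + √(5742 - 8825)) + 26397 = (2669 + √(-3083)) + 26397 = (2669 + I*√3083) + 26397 = 29066 + I*√3083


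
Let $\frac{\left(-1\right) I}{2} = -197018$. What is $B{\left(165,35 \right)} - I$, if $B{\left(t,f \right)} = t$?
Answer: $-393871$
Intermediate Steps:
$I = 394036$ ($I = \left(-2\right) \left(-197018\right) = 394036$)
$B{\left(165,35 \right)} - I = 165 - 394036 = -393871$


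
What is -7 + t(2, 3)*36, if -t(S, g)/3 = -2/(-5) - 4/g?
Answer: 469/5 ≈ 93.800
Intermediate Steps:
t(S, g) = -6/5 + 12/g (t(S, g) = -3*(-2/(-5) - 4/g) = -3*(-2*(-1/5) - 4/g) = -3*(2/5 - 4/g) = -6/5 + 12/g)
-7 + t(2, 3)*36 = -7 + (-6/5 + 12/3)*36 = -7 + (-6/5 + 12*(1/3))*36 = -7 + (-6/5 + 4)*36 = -7 + (14/5)*36 = -7 + 504/5 = 469/5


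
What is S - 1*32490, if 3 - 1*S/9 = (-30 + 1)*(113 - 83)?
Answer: -24633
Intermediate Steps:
S = 7857 (S = 27 - 9*(-30 + 1)*(113 - 83) = 27 - (-261)*30 = 27 - 9*(-870) = 27 + 7830 = 7857)
S - 1*32490 = 7857 - 1*32490 = 7857 - 32490 = -24633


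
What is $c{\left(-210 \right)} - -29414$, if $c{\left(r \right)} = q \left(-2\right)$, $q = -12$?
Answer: $29438$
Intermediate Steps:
$c{\left(r \right)} = 24$ ($c{\left(r \right)} = \left(-12\right) \left(-2\right) = 24$)
$c{\left(-210 \right)} - -29414 = 24 - -29414 = 24 + 29414 = 29438$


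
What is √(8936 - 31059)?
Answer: I*√22123 ≈ 148.74*I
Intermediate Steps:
√(8936 - 31059) = √(-22123) = I*√22123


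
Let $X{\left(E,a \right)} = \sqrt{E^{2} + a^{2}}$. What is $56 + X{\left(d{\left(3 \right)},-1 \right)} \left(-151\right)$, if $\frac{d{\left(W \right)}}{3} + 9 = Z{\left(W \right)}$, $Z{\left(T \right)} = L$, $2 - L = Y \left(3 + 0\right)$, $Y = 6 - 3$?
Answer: $56 - 151 \sqrt{2305} \approx -7193.6$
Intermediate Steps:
$Y = 3$
$L = -7$ ($L = 2 - 3 \left(3 + 0\right) = 2 - 3 \cdot 3 = 2 - 9 = -7$)
$Z{\left(T \right)} = -7$
$d{\left(W \right)} = -48$ ($d{\left(W \right)} = -27 + 3 \left(-7\right) = -27 - 21 = -48$)
$56 + X{\left(d{\left(3 \right)},-1 \right)} \left(-151\right) = 56 + \sqrt{\left(-48\right)^{2} + \left(-1\right)^{2}} \left(-151\right) = 56 + \sqrt{2304 + 1} \left(-151\right) = 56 + \sqrt{2305} \left(-151\right) = 56 - 151 \sqrt{2305}$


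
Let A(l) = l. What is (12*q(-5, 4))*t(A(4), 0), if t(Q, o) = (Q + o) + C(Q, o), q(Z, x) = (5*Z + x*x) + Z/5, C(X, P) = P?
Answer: -480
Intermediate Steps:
q(Z, x) = x² + 26*Z/5 (q(Z, x) = (5*Z + x²) + Z*(⅕) = (x² + 5*Z) + Z/5 = x² + 26*Z/5)
t(Q, o) = Q + 2*o (t(Q, o) = (Q + o) + o = Q + 2*o)
(12*q(-5, 4))*t(A(4), 0) = (12*(4² + (26/5)*(-5)))*(4 + 2*0) = (12*(16 - 26))*(4 + 0) = (12*(-10))*4 = -120*4 = -480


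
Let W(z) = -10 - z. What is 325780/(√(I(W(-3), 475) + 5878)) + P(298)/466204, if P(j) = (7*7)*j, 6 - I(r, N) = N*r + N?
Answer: 7301/233102 + 162890*√8734/4367 ≈ 3486.0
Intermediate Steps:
I(r, N) = 6 - N - N*r (I(r, N) = 6 - (N*r + N) = 6 - (N + N*r) = 6 + (-N - N*r) = 6 - N - N*r)
P(j) = 49*j
325780/(√(I(W(-3), 475) + 5878)) + P(298)/466204 = 325780/(√((6 - 1*475 - 1*475*(-10 - 1*(-3))) + 5878)) + (49*298)/466204 = 325780/(√((6 - 475 - 1*475*(-10 + 3)) + 5878)) + 14602*(1/466204) = 325780/(√((6 - 475 - 1*475*(-7)) + 5878)) + 7301/233102 = 325780/(√((6 - 475 + 3325) + 5878)) + 7301/233102 = 325780/(√(2856 + 5878)) + 7301/233102 = 325780/(√8734) + 7301/233102 = 325780*(√8734/8734) + 7301/233102 = 162890*√8734/4367 + 7301/233102 = 7301/233102 + 162890*√8734/4367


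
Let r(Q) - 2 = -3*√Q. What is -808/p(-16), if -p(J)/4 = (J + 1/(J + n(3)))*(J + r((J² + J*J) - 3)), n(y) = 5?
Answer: -31108/776145 + 2222*√509/258715 ≈ 0.15369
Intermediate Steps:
r(Q) = 2 - 3*√Q
p(J) = -4*(J + 1/(5 + J))*(2 + J - 3*√(-3 + 2*J²)) (p(J) = -4*(J + 1/(J + 5))*(J + (2 - 3*√((J² + J*J) - 3))) = -4*(J + 1/(5 + J))*(J + (2 - 3*√((J² + J²) - 3))) = -4*(J + 1/(5 + J))*(J + (2 - 3*√(2*J² - 3))) = -4*(J + 1/(5 + J))*(J + (2 - 3*√(-3 + 2*J²))) = -4*(J + 1/(5 + J))*(2 + J - 3*√(-3 + 2*J²)))
-808/p(-16) = -808*(5 - 16)/(4*(-2 - 1*(-16)³ - 11*(-16) - 7*(-16)² + 3*√(-3 + 2*(-16)²) + 3*(-16)²*√(-3 + 2*(-16)²) + 15*(-16)*√(-3 + 2*(-16)²))) = -808*(-11/(4*(-2 - 1*(-4096) + 176 - 7*256 + 3*√(-3 + 2*256) + 3*256*√(-3 + 2*256) + 15*(-16)*√(-3 + 2*256)))) = -808*(-11/(4*(-2 + 4096 + 176 - 1792 + 3*√(-3 + 512) + 3*256*√(-3 + 512) + 15*(-16)*√(-3 + 512)))) = -808*(-11/(4*(-2 + 4096 + 176 - 1792 + 3*√509 + 3*256*√509 + 15*(-16)*√509))) = -808*(-11/(4*(-2 + 4096 + 176 - 1792 + 3*√509 + 768*√509 - 240*√509))) = -808*(-11/(4*(2478 + 531*√509))) = -808/(-9912/11 - 2124*√509/11)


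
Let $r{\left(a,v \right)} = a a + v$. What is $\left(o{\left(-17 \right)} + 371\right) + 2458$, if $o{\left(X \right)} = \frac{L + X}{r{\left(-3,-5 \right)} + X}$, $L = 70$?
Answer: $\frac{36724}{13} \approx 2824.9$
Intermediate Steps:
$r{\left(a,v \right)} = v + a^{2}$ ($r{\left(a,v \right)} = a^{2} + v = v + a^{2}$)
$o{\left(X \right)} = \frac{70 + X}{4 + X}$ ($o{\left(X \right)} = \frac{70 + X}{\left(-5 + \left(-3\right)^{2}\right) + X} = \frac{70 + X}{\left(-5 + 9\right) + X} = \frac{70 + X}{4 + X}$)
$\left(o{\left(-17 \right)} + 371\right) + 2458 = \left(\frac{70 - 17}{4 - 17} + 371\right) + 2458 = \left(\frac{1}{-13} \cdot 53 + 371\right) + 2458 = \left(\left(- \frac{1}{13}\right) 53 + 371\right) + 2458 = \left(- \frac{53}{13} + 371\right) + 2458 = \frac{4770}{13} + 2458 = \frac{36724}{13}$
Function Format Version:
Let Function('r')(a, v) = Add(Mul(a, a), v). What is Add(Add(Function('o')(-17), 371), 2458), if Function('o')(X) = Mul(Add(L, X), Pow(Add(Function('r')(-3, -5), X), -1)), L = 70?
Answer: Rational(36724, 13) ≈ 2824.9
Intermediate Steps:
Function('r')(a, v) = Add(v, Pow(a, 2)) (Function('r')(a, v) = Add(Pow(a, 2), v) = Add(v, Pow(a, 2)))
Function('o')(X) = Mul(Pow(Add(4, X), -1), Add(70, X)) (Function('o')(X) = Mul(Add(70, X), Pow(Add(Add(-5, Pow(-3, 2)), X), -1)) = Mul(Add(70, X), Pow(Add(Add(-5, 9), X), -1)) = Mul(Add(70, X), Pow(Add(4, X), -1)) = Mul(Pow(Add(4, X), -1), Add(70, X)))
Add(Add(Function('o')(-17), 371), 2458) = Add(Add(Mul(Pow(Add(4, -17), -1), Add(70, -17)), 371), 2458) = Add(Add(Mul(Pow(-13, -1), 53), 371), 2458) = Add(Add(Mul(Rational(-1, 13), 53), 371), 2458) = Add(Add(Rational(-53, 13), 371), 2458) = Add(Rational(4770, 13), 2458) = Rational(36724, 13)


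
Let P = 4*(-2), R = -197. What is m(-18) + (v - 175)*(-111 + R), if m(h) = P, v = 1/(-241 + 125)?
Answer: 1562945/29 ≈ 53895.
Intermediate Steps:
v = -1/116 (v = 1/(-116) = -1/116 ≈ -0.0086207)
P = -8
m(h) = -8
m(-18) + (v - 175)*(-111 + R) = -8 + (-1/116 - 175)*(-111 - 197) = -8 - 20301/116*(-308) = -8 + 1563177/29 = 1562945/29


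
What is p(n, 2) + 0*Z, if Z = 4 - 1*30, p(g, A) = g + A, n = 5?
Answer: 7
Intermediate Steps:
p(g, A) = A + g
Z = -26 (Z = 4 - 30 = -26)
p(n, 2) + 0*Z = (2 + 5) + 0*(-26) = 7 + 0 = 7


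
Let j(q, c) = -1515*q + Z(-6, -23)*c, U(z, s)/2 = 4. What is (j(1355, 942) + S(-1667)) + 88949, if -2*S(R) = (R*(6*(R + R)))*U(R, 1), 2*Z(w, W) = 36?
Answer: -135333592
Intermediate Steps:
Z(w, W) = 18 (Z(w, W) = (1/2)*36 = 18)
U(z, s) = 8 (U(z, s) = 2*4 = 8)
S(R) = -48*R**2 (S(R) = -R*(6*(R + R))*8/2 = -R*(6*(2*R))*8/2 = -R*(12*R)*8/2 = -12*R**2*8/2 = -48*R**2)
j(q, c) = -1515*q + 18*c
(j(1355, 942) + S(-1667)) + 88949 = ((-1515*1355 + 18*942) - 48*(-1667)**2) + 88949 = ((-2052825 + 16956) - 48*2778889) + 88949 = (-2035869 - 133386672) + 88949 = -135422541 + 88949 = -135333592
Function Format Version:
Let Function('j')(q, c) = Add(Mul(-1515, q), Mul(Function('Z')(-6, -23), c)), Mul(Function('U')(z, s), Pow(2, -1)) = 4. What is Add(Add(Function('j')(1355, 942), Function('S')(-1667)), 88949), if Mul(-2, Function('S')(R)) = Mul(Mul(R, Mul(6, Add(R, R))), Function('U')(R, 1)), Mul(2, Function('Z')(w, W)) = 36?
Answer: -135333592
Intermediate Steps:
Function('Z')(w, W) = 18 (Function('Z')(w, W) = Mul(Rational(1, 2), 36) = 18)
Function('U')(z, s) = 8 (Function('U')(z, s) = Mul(2, 4) = 8)
Function('S')(R) = Mul(-48, Pow(R, 2)) (Function('S')(R) = Mul(Rational(-1, 2), Mul(Mul(R, Mul(6, Add(R, R))), 8)) = Mul(Rational(-1, 2), Mul(Mul(R, Mul(6, Mul(2, R))), 8)) = Mul(Rational(-1, 2), Mul(Mul(R, Mul(12, R)), 8)) = Mul(Rational(-1, 2), Mul(Mul(12, Pow(R, 2)), 8)) = Mul(Rational(-1, 2), Mul(96, Pow(R, 2))) = Mul(-48, Pow(R, 2)))
Function('j')(q, c) = Add(Mul(-1515, q), Mul(18, c))
Add(Add(Function('j')(1355, 942), Function('S')(-1667)), 88949) = Add(Add(Add(Mul(-1515, 1355), Mul(18, 942)), Mul(-48, Pow(-1667, 2))), 88949) = Add(Add(Add(-2052825, 16956), Mul(-48, 2778889)), 88949) = Add(Add(-2035869, -133386672), 88949) = Add(-135422541, 88949) = -135333592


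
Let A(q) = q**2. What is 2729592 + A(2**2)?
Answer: 2729608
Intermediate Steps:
2729592 + A(2**2) = 2729592 + (2**2)**2 = 2729592 + 4**2 = 2729592 + 16 = 2729608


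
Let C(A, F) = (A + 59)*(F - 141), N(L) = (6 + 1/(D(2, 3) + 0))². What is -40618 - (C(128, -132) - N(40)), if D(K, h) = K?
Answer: 41901/4 ≈ 10475.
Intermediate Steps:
N(L) = 169/4 (N(L) = (6 + 1/(2 + 0))² = (6 + 1/2)² = (6 + ½)² = (13/2)² = 169/4)
C(A, F) = (-141 + F)*(59 + A) (C(A, F) = (59 + A)*(-141 + F) = (-141 + F)*(59 + A))
-40618 - (C(128, -132) - N(40)) = -40618 - ((-8319 - 141*128 + 59*(-132) + 128*(-132)) - 1*169/4) = -40618 - ((-8319 - 18048 - 7788 - 16896) - 169/4) = -40618 - (-51051 - 169/4) = -40618 - 1*(-204373/4) = -40618 + 204373/4 = 41901/4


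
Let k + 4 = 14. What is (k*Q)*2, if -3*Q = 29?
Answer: -580/3 ≈ -193.33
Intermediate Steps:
Q = -29/3 (Q = -1/3*29 = -29/3 ≈ -9.6667)
k = 10 (k = -4 + 14 = 10)
(k*Q)*2 = (10*(-29/3))*2 = -290/3*2 = -580/3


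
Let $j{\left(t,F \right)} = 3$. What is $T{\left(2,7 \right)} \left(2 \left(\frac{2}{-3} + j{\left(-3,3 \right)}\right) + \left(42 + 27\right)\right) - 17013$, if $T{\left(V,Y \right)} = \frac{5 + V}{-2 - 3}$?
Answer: $- \frac{256742}{15} \approx -17116.0$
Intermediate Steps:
$T{\left(V,Y \right)} = -1 - \frac{V}{5}$ ($T{\left(V,Y \right)} = \frac{5 + V}{-5} = \left(5 + V\right) \left(- \frac{1}{5}\right) = -1 - \frac{V}{5}$)
$T{\left(2,7 \right)} \left(2 \left(\frac{2}{-3} + j{\left(-3,3 \right)}\right) + \left(42 + 27\right)\right) - 17013 = \left(-1 - \frac{2}{5}\right) \left(2 \left(\frac{2}{-3} + 3\right) + \left(42 + 27\right)\right) - 17013 = \left(-1 - \frac{2}{5}\right) \left(2 \left(2 \left(- \frac{1}{3}\right) + 3\right) + 69\right) - 17013 = - \frac{7 \left(2 \left(- \frac{2}{3} + 3\right) + 69\right)}{5} - 17013 = - \frac{7 \left(2 \cdot \frac{7}{3} + 69\right)}{5} - 17013 = - \frac{7 \left(\frac{14}{3} + 69\right)}{5} - 17013 = \left(- \frac{7}{5}\right) \frac{221}{3} - 17013 = - \frac{1547}{15} - 17013 = - \frac{256742}{15}$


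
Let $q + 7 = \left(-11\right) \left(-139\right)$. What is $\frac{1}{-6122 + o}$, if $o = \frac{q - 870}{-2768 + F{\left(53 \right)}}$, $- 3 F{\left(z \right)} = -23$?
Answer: $- \frac{8281}{50698238} \approx -0.00016334$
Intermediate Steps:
$q = 1522$ ($q = -7 - -1529 = -7 + 1529 = 1522$)
$F{\left(z \right)} = \frac{23}{3}$ ($F{\left(z \right)} = \left(- \frac{1}{3}\right) \left(-23\right) = \frac{23}{3}$)
$o = - \frac{1956}{8281}$ ($o = \frac{1522 - 870}{-2768 + \frac{23}{3}} = \frac{652}{- \frac{8281}{3}} = 652 \left(- \frac{3}{8281}\right) = - \frac{1956}{8281} \approx -0.2362$)
$\frac{1}{-6122 + o} = \frac{1}{-6122 - \frac{1956}{8281}} = \frac{1}{- \frac{50698238}{8281}} = - \frac{8281}{50698238}$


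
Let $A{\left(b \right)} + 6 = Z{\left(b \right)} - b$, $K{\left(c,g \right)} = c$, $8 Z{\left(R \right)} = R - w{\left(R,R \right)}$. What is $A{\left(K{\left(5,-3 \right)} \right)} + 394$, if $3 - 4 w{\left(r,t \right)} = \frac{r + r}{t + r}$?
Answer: $\frac{6137}{16} \approx 383.56$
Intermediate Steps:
$w{\left(r,t \right)} = \frac{3}{4} - \frac{r}{2 \left(r + t\right)}$ ($w{\left(r,t \right)} = \frac{3}{4} - \frac{\left(r + r\right) \frac{1}{t + r}}{4} = \frac{3}{4} - \frac{2 r \frac{1}{r + t}}{4} = \frac{3}{4} - \frac{r}{2 \left(r + t\right)}$)
$Z{\left(R \right)} = - \frac{1}{16} + \frac{R}{8}$ ($Z{\left(R \right)} = \frac{R - \frac{R + 3 R}{4 \left(R + R\right)}}{8} = \frac{R - \frac{4 R}{4 \cdot 2 R}}{8} = \frac{R - \frac{\frac{1}{2 R} 4 R}{4}}{8} = \frac{R - \frac{1}{2}}{8} = \frac{- \frac{1}{2} + R}{8} = - \frac{1}{16} + \frac{R}{8}$)
$A{\left(b \right)} = - \frac{97}{16} - \frac{7 b}{8}$ ($A{\left(b \right)} = -6 - \left(\frac{1}{16} + \frac{7 b}{8}\right) = - \frac{97}{16} - \frac{7 b}{8}$)
$A{\left(K{\left(5,-3 \right)} \right)} + 394 = \left(- \frac{97}{16} - \frac{35}{8}\right) + 394 = - \frac{167}{16} + 394 = \frac{6137}{16}$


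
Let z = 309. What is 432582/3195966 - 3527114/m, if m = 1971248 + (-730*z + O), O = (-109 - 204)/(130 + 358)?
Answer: -50318482898665/26692286634483 ≈ -1.8851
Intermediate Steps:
O = -313/488 ≈ -0.64139
m = 851890551/488 (m = 1971248 + (-730*309 - 313/488) = 1971248 + (-225570 - 313/488) = 1971248 - 110078473/488 = 851890551/488 ≈ 1.7457e+6)
432582/3195966 - 3527114/m = 432582/3195966 - 3527114/851890551/488 = 432582*(1/3195966) - 3527114*488/851890551 = 4241/31333 - 1721231632/851890551 = -50318482898665/26692286634483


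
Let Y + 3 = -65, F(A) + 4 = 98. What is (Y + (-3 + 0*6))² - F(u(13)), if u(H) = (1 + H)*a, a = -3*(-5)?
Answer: 4947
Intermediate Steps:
a = 15
u(H) = 15 + 15*H (u(H) = (1 + H)*15 = 15 + 15*H)
F(A) = 94 (F(A) = -4 + 98 = 94)
Y = -68 (Y = -3 - 65 = -68)
(Y + (-3 + 0*6))² - F(u(13)) = (-68 + (-3 + 0*6))² - 1*94 = (-68 + (-3 + 0))² - 94 = (-68 - 3)² - 94 = (-71)² - 94 = 5041 - 94 = 4947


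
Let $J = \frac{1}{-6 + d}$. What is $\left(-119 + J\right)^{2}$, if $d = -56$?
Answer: $\frac{54449641}{3844} \approx 14165.0$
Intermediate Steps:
$J = - \frac{1}{62}$ ($J = \frac{1}{-6 - 56} = \frac{1}{-62} = - \frac{1}{62} \approx -0.016129$)
$\left(-119 + J\right)^{2} = \left(-119 - \frac{1}{62}\right)^{2} = \left(- \frac{7379}{62}\right)^{2} = \frac{54449641}{3844}$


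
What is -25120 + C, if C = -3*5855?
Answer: -42685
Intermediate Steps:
C = -17565
-25120 + C = -25120 - 17565 = -42685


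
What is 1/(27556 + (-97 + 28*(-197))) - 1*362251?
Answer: -7948873692/21943 ≈ -3.6225e+5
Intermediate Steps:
1/(27556 + (-97 + 28*(-197))) - 1*362251 = 1/(27556 + (-97 - 5516)) - 362251 = 1/(27556 - 5613) - 362251 = 1/21943 - 362251 = -7948873692/21943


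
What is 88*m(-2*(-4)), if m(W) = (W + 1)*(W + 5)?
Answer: 10296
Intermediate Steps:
m(W) = (1 + W)*(5 + W)
88*m(-2*(-4)) = 88*(5 + (-2*(-4))² + 6*(-2*(-4))) = 88*(5 + 8² + 6*8) = 88*(5 + 64 + 48) = 88*117 = 10296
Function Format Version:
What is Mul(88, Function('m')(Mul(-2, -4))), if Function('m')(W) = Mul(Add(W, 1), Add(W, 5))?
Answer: 10296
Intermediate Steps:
Function('m')(W) = Mul(Add(1, W), Add(5, W))
Mul(88, Function('m')(Mul(-2, -4))) = Mul(88, Add(5, Pow(Mul(-2, -4), 2), Mul(6, Mul(-2, -4)))) = Mul(88, Add(5, Pow(8, 2), Mul(6, 8))) = Mul(88, Add(5, 64, 48)) = Mul(88, 117) = 10296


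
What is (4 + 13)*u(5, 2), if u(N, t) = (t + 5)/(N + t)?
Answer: 17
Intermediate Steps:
u(N, t) = (5 + t)/(N + t)
(4 + 13)*u(5, 2) = (4 + 13)*((5 + 2)/(5 + 2)) = 17*(7/7) = 17*((⅐)*7) = 17*1 = 17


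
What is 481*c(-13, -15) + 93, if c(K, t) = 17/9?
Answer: 9014/9 ≈ 1001.6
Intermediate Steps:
c(K, t) = 17/9 (c(K, t) = 17*(⅑) = 17/9)
481*c(-13, -15) + 93 = 481*(17/9) + 93 = 8177/9 + 93 = 9014/9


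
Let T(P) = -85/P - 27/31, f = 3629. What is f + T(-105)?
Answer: 2362439/651 ≈ 3628.9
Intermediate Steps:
T(P) = -27/31 - 85/P (T(P) = -85/P - 27*1/31 = -85/P - 27/31 = -27/31 - 85/P)
f + T(-105) = 3629 + (-27/31 - 85/(-105)) = 3629 + (-27/31 - 85*(-1/105)) = 3629 + (-27/31 + 17/21) = 3629 - 40/651 = 2362439/651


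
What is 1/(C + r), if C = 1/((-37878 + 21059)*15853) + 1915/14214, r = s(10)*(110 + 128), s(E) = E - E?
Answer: 3789901661898/510599513191 ≈ 7.4225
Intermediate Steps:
s(E) = 0
r = 0 (r = 0*(110 + 128) = 0*238 = 0)
C = 510599513191/3789901661898 (C = (1/15853)/(-16819) + 1915*(1/14214) = -1/16819*1/15853 + 1915/14214 = -1/266631607 + 1915/14214 = 510599513191/3789901661898 ≈ 0.13473)
1/(C + r) = 1/(510599513191/3789901661898 + 0) = 1/(510599513191/3789901661898) = 3789901661898/510599513191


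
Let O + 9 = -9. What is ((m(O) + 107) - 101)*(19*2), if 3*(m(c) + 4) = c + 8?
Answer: -152/3 ≈ -50.667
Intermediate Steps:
O = -18 (O = -9 - 9 = -18)
m(c) = -4/3 + c/3 (m(c) = -4 + (c + 8)/3 = -4 + (8 + c)/3 = -4 + (8/3 + c/3) = -4/3 + c/3)
((m(O) + 107) - 101)*(19*2) = (((-4/3 + (⅓)*(-18)) + 107) - 101)*(19*2) = (((-4/3 - 6) + 107) - 101)*38 = ((-22/3 + 107) - 101)*38 = (299/3 - 101)*38 = -4/3*38 = -152/3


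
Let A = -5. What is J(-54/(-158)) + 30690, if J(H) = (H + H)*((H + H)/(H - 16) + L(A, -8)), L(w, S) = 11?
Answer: 2999850732/97723 ≈ 30698.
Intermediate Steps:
J(H) = 2*H*(11 + 2*H/(-16 + H)) (J(H) = (H + H)*((H + H)/(H - 16) + 11) = (2*H)*((2*H)/(-16 + H) + 11) = (2*H)*(2*H/(-16 + H) + 11) = (2*H)*(11 + 2*H/(-16 + H)) = 2*H*(11 + 2*H/(-16 + H)))
J(-54/(-158)) + 30690 = 2*(-54/(-158))*(-176 + 13*(-54/(-158)))/(-16 - 54/(-158)) + 30690 = 2*(-54*(-1/158))*(-176 + 13*(-54*(-1/158)))/(-16 - 54*(-1/158)) + 30690 = 2*(27/79)*(-176 + 13*(27/79))/(-16 + 27/79) + 30690 = 2*(27/79)*(-176 + 351/79)/(-1237/79) + 30690 = 2*(27/79)*(-79/1237)*(-13553/79) + 30690 = 731862/97723 + 30690 = 2999850732/97723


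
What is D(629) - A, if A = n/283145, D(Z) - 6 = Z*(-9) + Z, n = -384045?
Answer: -284540545/56629 ≈ -5024.6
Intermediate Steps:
D(Z) = 6 - 8*Z (D(Z) = 6 + (Z*(-9) + Z) = 6 + (-9*Z + Z) = 6 - 8*Z)
A = -76809/56629 (A = -384045/283145 = -384045*1/283145 = -76809/56629 ≈ -1.3564)
D(629) - A = (6 - 8*629) - 1*(-76809/56629) = (6 - 5032) + 76809/56629 = -5026 + 76809/56629 = -284540545/56629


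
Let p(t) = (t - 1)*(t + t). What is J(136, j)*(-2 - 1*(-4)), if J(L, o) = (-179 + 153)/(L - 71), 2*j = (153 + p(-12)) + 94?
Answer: -⅘ ≈ -0.80000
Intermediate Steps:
p(t) = 2*t*(-1 + t) (p(t) = (-1 + t)*(2*t) = 2*t*(-1 + t))
j = 559/2 (j = ((153 + 2*(-12)*(-1 - 12)) + 94)/2 = ((153 + 2*(-12)*(-13)) + 94)/2 = ((153 + 312) + 94)/2 = (465 + 94)/2 = (½)*559 = 559/2 ≈ 279.50)
J(L, o) = -26/(-71 + L)
J(136, j)*(-2 - 1*(-4)) = (-26/(-71 + 136))*(-2 - 1*(-4)) = (-26/65)*(-2 + 4) = -26*1/65*2 = -⅖*2 = -⅘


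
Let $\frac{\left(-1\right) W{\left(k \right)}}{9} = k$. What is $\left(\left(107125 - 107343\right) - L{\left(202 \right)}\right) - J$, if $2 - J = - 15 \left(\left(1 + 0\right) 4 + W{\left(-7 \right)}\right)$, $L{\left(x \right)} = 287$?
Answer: $-1512$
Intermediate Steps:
$W{\left(k \right)} = - 9 k$
$J = 1007$ ($J = 2 - - 15 \left(\left(1 + 0\right) 4 - -63\right) = 2 - - 15 \left(1 \cdot 4 + 63\right) = 2 - - 15 \left(4 + 63\right) = 2 - \left(-15\right) 67 = 2 - -1005 = 2 + 1005 = 1007$)
$\left(\left(107125 - 107343\right) - L{\left(202 \right)}\right) - J = \left(\left(107125 - 107343\right) - 287\right) - 1007 = \left(-218 - 287\right) - 1007 = -505 - 1007 = -1512$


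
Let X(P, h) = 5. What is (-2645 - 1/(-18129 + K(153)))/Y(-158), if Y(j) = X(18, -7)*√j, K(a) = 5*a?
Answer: 45927779*I*√158/13717560 ≈ 42.085*I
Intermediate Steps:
Y(j) = 5*√j
(-2645 - 1/(-18129 + K(153)))/Y(-158) = (-2645 - 1/(-18129 + 5*153))/((5*√(-158))) = (-2645 - 1/(-18129 + 765))/((5*(I*√158))) = (-2645 - 1/(-17364))/((5*I*√158)) = (-2645 - 1*(-1/17364))*(-I*√158/790) = (-2645 + 1/17364)*(-I*√158/790) = -(-45927779)*I*√158/13717560 = 45927779*I*√158/13717560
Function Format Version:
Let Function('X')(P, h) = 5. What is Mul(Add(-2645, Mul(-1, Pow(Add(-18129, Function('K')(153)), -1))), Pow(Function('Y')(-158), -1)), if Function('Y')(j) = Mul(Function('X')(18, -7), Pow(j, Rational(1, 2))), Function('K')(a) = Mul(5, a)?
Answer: Mul(Rational(45927779, 13717560), I, Pow(158, Rational(1, 2))) ≈ Mul(42.085, I)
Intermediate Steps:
Function('Y')(j) = Mul(5, Pow(j, Rational(1, 2)))
Mul(Add(-2645, Mul(-1, Pow(Add(-18129, Function('K')(153)), -1))), Pow(Function('Y')(-158), -1)) = Mul(Add(-2645, Mul(-1, Pow(Add(-18129, Mul(5, 153)), -1))), Pow(Mul(5, Pow(-158, Rational(1, 2))), -1)) = Mul(Add(-2645, Mul(-1, Pow(Add(-18129, 765), -1))), Pow(Mul(5, Mul(I, Pow(158, Rational(1, 2)))), -1)) = Mul(Add(-2645, Mul(-1, Pow(-17364, -1))), Pow(Mul(5, I, Pow(158, Rational(1, 2))), -1)) = Mul(Add(-2645, Mul(-1, Rational(-1, 17364))), Mul(Rational(-1, 790), I, Pow(158, Rational(1, 2)))) = Mul(Add(-2645, Rational(1, 17364)), Mul(Rational(-1, 790), I, Pow(158, Rational(1, 2)))) = Mul(Rational(-45927779, 17364), Mul(Rational(-1, 790), I, Pow(158, Rational(1, 2)))) = Mul(Rational(45927779, 13717560), I, Pow(158, Rational(1, 2)))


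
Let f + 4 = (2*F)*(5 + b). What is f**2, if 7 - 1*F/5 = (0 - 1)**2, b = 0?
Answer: 87616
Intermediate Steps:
F = 30 (F = 35 - 5*(0 - 1)**2 = 35 - 5*(-1)**2 = 35 - 5*1 = 35 - 5 = 30)
f = 296 (f = -4 + (2*30)*(5 + 0) = -4 + 60*5 = -4 + 300 = 296)
f**2 = 296**2 = 87616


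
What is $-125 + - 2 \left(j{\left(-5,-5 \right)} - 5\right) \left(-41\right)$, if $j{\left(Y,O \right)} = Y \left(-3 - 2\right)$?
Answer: $1515$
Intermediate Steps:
$j{\left(Y,O \right)} = - 5 Y$ ($j{\left(Y,O \right)} = Y \left(-5\right) = - 5 Y$)
$-125 + - 2 \left(j{\left(-5,-5 \right)} - 5\right) \left(-41\right) = -125 + - 2 \left(\left(-5\right) \left(-5\right) - 5\right) \left(-41\right) = -125 + - 2 \left(25 - 5\right) \left(-41\right) = -125 + \left(-2\right) 20 \left(-41\right) = -125 - -1640 = -125 + 1640 = 1515$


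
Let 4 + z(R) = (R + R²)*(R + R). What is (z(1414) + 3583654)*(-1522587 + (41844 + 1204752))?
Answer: -1562626358211030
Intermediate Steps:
z(R) = -4 + 2*R*(R + R²) (z(R) = -4 + (R + R²)*(R + R) = -4 + (R + R²)*(2*R) = -4 + 2*R*(R + R²))
(z(1414) + 3583654)*(-1522587 + (41844 + 1204752)) = ((-4 + 2*1414² + 2*1414³) + 3583654)*(-1522587 + (41844 + 1204752)) = ((-4 + 2*1999396 + 2*2827145944) + 3583654)*(-1522587 + 1246596) = ((-4 + 3998792 + 5654291888) + 3583654)*(-275991) = (5658290676 + 3583654)*(-275991) = 5661874330*(-275991) = -1562626358211030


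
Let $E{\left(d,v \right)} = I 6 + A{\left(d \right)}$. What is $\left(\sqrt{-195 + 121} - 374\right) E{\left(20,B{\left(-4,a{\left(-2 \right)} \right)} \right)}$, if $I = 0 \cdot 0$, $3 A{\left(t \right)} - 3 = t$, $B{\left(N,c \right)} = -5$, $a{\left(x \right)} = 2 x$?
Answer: $- \frac{8602}{3} + \frac{23 i \sqrt{74}}{3} \approx -2867.3 + 65.951 i$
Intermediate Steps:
$A{\left(t \right)} = 1 + \frac{t}{3}$
$I = 0$
$E{\left(d,v \right)} = 1 + \frac{d}{3}$ ($E{\left(d,v \right)} = 0 \cdot 6 + \left(1 + \frac{d}{3}\right) = 0 + \left(1 + \frac{d}{3}\right) = 1 + \frac{d}{3}$)
$\left(\sqrt{-195 + 121} - 374\right) E{\left(20,B{\left(-4,a{\left(-2 \right)} \right)} \right)} = \left(\sqrt{-195 + 121} - 374\right) \left(1 + \frac{1}{3} \cdot 20\right) = \left(\sqrt{-74} - 374\right) \left(1 + \frac{20}{3}\right) = \left(i \sqrt{74} - 374\right) \frac{23}{3} = \left(-374 + i \sqrt{74}\right) \frac{23}{3} = - \frac{8602}{3} + \frac{23 i \sqrt{74}}{3}$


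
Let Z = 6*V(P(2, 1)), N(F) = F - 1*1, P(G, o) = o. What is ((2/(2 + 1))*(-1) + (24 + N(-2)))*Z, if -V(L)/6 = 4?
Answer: -2928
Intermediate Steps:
N(F) = -1 + F (N(F) = F - 1 = -1 + F)
V(L) = -24 (V(L) = -6*4 = -24)
Z = -144 (Z = 6*(-24) = -144)
((2/(2 + 1))*(-1) + (24 + N(-2)))*Z = ((2/(2 + 1))*(-1) + (24 + (-1 - 2)))*(-144) = ((2/3)*(-1) + (24 - 3))*(-144) = ((2*(⅓))*(-1) + 21)*(-144) = ((⅔)*(-1) + 21)*(-144) = (-⅔ + 21)*(-144) = (61/3)*(-144) = -2928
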